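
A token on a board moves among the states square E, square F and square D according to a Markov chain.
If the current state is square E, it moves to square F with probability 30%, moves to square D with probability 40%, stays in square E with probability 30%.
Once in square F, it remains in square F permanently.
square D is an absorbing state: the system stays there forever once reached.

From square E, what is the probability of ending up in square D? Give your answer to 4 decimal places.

Let h(s) be the probability of absorption at square D starting from transient state s. Then h(square D) = 1 and h(square F) = 0. By first-step analysis:
h(square E) = 0.3·h(square E) + 0.3·0 + 0.4·1
Solving: h(square E) = 0.5714.
Starting from square E, the probability is 0.5714.

0.5714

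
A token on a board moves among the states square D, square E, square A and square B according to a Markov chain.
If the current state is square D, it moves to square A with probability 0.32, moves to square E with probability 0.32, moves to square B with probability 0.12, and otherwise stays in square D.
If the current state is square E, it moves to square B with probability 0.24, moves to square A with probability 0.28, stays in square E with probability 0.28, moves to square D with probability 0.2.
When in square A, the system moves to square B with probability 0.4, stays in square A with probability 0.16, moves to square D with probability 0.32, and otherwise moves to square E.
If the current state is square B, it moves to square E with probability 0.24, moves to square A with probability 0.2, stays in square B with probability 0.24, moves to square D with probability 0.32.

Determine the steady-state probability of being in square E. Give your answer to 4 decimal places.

Let the stationary distribution be π with π = πP and π_1 + π_2 + π_3 + π_4 = 1.
π_1 = 0.24·π_1 + 0.2·π_2 + 0.32·π_3 + 0.32·π_4
π_2 = 0.32·π_1 + 0.28·π_2 + 0.12·π_3 + 0.24·π_4
π_3 = 0.32·π_1 + 0.28·π_2 + 0.16·π_3 + 0.2·π_4
Solving with the normalization constraint gives π = (0.2694, 0.2422, 0.2420, 0.2464).
So the stationary probability of square E is 0.2422.

0.2422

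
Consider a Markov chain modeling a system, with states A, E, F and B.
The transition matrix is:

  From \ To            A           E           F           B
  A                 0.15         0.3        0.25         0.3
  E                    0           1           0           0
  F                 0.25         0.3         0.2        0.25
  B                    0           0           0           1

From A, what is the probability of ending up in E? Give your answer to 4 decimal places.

0.5101

Let h(s) be the probability of absorption at E starting from transient state s. Then h(E) = 1 and h(B) = 0. By first-step analysis:
h(A) = 0.15·h(A) + 0.3·1 + 0.25·h(F) + 0.3·0
h(F) = 0.25·h(A) + 0.3·1 + 0.2·h(F) + 0.25·0
Solving: h(A) = 0.5101, h(F) = 0.5344.
Starting from A, the probability is 0.5101.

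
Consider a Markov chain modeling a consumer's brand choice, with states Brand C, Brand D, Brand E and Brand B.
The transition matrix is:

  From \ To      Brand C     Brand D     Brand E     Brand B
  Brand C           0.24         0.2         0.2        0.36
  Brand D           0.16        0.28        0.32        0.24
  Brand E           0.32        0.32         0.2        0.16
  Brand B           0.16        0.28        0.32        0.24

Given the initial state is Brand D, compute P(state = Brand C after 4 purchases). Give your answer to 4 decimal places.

Propagate the distribution vector 4 purchases from Brand D.
After 0 purchases: (0.0000, 1.0000, 0.0000, 0.0000)
After 1 purchase: (0.1600, 0.2800, 0.3200, 0.2400)
After 2 purchases: (0.2240, 0.2800, 0.2624, 0.2336)
After 3 purchases: (0.2199, 0.2726, 0.2616, 0.2459)
After 4 purchases: (0.2195, 0.2729, 0.2622, 0.2455)
P(in Brand C after 4 purchases) = 0.2195

0.2195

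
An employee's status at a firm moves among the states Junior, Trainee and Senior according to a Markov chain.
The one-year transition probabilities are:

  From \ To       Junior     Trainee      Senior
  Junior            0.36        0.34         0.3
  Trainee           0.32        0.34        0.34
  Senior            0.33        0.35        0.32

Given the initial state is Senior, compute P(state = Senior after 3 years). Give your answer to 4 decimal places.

Propagate the distribution vector 3 years from Senior.
After 0 years: (0.0000, 0.0000, 1.0000)
After 1 year: (0.3300, 0.3500, 0.3200)
After 2 years: (0.3364, 0.3432, 0.3204)
After 3 years: (0.3367, 0.3432, 0.3201)
P(in Senior after 3 years) = 0.3201

0.3201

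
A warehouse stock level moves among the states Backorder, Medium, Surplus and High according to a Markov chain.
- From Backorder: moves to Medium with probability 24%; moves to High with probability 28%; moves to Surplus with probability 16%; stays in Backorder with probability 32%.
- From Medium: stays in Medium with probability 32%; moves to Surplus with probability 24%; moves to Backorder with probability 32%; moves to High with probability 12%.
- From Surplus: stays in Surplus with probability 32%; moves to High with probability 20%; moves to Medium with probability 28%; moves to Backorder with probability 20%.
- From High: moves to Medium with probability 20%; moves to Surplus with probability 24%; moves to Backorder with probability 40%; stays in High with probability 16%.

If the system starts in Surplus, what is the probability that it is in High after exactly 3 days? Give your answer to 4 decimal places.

0.1950

Propagate the distribution vector 3 days from Surplus.
After 0 days: (0.0000, 0.0000, 1.0000, 0.0000)
After 1 day: (0.2000, 0.2800, 0.3200, 0.2000)
After 2 days: (0.2976, 0.2672, 0.2496, 0.1856)
After 3 days: (0.3049, 0.2639, 0.2362, 0.1950)
P(in High after 3 days) = 0.1950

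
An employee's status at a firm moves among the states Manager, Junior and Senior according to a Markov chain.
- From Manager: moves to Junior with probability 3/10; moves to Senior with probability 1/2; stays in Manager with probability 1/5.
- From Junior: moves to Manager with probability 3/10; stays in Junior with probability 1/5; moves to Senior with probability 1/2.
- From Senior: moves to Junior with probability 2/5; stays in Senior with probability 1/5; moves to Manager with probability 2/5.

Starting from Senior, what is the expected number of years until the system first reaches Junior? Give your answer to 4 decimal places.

2.7273

Let t(s) be the expected number of years to first reach Junior from state s, with t(Junior) = 0. Conditioning on the first year:
t(Manager) = 1 + 0.2·t(Manager) + 0.5·t(Senior)
t(Senior) = 1 + 0.4·t(Manager) + 0.2·t(Senior)
Solving: t(Manager) = 2.9545, t(Senior) = 2.7273.
Expected years from Senior to Junior: 2.7273.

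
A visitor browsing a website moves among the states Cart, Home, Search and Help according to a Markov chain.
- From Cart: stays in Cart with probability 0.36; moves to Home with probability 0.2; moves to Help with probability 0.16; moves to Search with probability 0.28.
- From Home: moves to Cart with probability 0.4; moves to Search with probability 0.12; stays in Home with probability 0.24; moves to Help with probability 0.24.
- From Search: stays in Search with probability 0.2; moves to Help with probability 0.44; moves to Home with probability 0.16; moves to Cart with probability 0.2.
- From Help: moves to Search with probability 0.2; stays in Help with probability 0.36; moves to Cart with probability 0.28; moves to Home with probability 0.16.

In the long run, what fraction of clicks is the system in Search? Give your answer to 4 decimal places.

Let the stationary distribution be π with π = πP and π_1 + π_2 + π_3 + π_4 = 1.
π_1 = 0.36·π_1 + 0.4·π_2 + 0.2·π_3 + 0.28·π_4
π_2 = 0.2·π_1 + 0.24·π_2 + 0.16·π_3 + 0.16·π_4
π_3 = 0.28·π_1 + 0.12·π_2 + 0.2·π_3 + 0.2·π_4
Solving with the normalization constraint gives π = (0.3105, 0.1874, 0.2099, 0.2922).
So the stationary probability of Search is 0.2099.

0.2099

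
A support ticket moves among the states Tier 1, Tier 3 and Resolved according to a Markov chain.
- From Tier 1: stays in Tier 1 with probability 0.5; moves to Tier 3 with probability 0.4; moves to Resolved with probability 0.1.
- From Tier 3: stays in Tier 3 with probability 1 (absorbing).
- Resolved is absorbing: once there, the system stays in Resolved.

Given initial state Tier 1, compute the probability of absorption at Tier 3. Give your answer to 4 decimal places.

Let h(s) be the probability of absorption at Tier 3 starting from transient state s. Then h(Tier 3) = 1 and h(Resolved) = 0. By first-step analysis:
h(Tier 1) = 0.5·h(Tier 1) + 0.4·1 + 0.1·0
Solving: h(Tier 1) = 0.8000.
Starting from Tier 1, the probability is 0.8000.

0.8000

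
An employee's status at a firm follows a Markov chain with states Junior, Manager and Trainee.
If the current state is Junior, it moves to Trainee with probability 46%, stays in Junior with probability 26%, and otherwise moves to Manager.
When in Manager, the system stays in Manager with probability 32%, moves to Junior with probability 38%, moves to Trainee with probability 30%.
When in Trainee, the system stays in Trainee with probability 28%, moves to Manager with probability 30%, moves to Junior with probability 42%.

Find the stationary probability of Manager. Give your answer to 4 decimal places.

Let the stationary distribution be π with π = πP and π_1 + π_2 + π_3 = 1.
π_1 = 0.26·π_1 + 0.38·π_2 + 0.42·π_3
π_2 = 0.28·π_1 + 0.32·π_2 + 0.3·π_3
Solving with the normalization constraint gives π = (0.3518, 0.2989, 0.3493).
So the stationary probability of Manager is 0.2989.

0.2989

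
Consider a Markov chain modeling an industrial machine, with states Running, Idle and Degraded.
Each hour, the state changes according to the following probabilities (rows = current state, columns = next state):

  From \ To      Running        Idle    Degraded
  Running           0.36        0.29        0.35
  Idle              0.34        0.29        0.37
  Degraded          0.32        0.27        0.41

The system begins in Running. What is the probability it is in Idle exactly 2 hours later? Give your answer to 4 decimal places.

0.2830

Sum over the intermediate state after 1 hour:
P = P(Running→Running)·P(Running→Idle) + P(Running→Idle)·P(Idle→Idle) + P(Running→Degraded)·P(Degraded→Idle)
  = 0.36×0.29 + 0.29×0.29 + 0.35×0.27
  = 0.1044 + 0.0841 + 0.0945 = 0.2830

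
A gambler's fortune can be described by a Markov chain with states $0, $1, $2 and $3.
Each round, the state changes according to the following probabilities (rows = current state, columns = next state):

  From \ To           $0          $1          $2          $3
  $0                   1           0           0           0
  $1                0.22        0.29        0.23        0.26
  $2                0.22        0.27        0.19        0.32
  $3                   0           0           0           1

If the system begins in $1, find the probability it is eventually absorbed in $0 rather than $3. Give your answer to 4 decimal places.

0.4460

Let h(s) be the probability of absorption at $0 starting from transient state s. Then h($0) = 1 and h($3) = 0. By first-step analysis:
h($1) = 0.22·1 + 0.29·h($1) + 0.23·h($2) + 0.26·0
h($2) = 0.22·1 + 0.27·h($1) + 0.19·h($2) + 0.32·0
Solving: h($1) = 0.4460, h($2) = 0.4203.
Starting from $1, the probability is 0.4460.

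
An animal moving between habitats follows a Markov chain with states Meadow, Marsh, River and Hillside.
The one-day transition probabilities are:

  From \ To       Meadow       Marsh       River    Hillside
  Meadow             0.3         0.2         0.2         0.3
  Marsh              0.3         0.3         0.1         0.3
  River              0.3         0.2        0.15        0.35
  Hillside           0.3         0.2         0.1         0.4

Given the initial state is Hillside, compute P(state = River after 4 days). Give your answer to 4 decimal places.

Propagate the distribution vector 4 days from Hillside.
After 0 days: (0.0000, 0.0000, 0.0000, 1.0000)
After 1 day: (0.3000, 0.2000, 0.1000, 0.4000)
After 2 days: (0.3000, 0.2200, 0.1350, 0.3450)
After 3 days: (0.3000, 0.2220, 0.1368, 0.3413)
After 4 days: (0.3000, 0.2222, 0.1368, 0.3410)
P(in River after 4 days) = 0.1368

0.1368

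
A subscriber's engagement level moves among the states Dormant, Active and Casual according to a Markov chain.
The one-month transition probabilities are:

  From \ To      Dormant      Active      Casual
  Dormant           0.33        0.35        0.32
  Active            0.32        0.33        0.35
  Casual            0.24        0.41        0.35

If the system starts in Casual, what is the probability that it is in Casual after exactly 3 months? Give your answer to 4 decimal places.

0.3412

Propagate the distribution vector 3 months from Casual.
After 0 months: (0.0000, 0.0000, 1.0000)
After 1 month: (0.2400, 0.4100, 0.3500)
After 2 months: (0.2944, 0.3628, 0.3428)
After 3 months: (0.2955, 0.3633, 0.3412)
P(in Casual after 3 months) = 0.3412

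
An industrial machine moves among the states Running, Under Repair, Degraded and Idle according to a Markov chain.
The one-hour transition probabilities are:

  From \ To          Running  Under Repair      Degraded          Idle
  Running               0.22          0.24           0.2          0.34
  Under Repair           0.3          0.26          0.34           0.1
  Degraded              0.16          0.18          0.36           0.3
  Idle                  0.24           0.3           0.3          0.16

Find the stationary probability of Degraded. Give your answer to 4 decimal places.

0.3054

Let the stationary distribution be π with π = πP and π_1 + π_2 + π_3 + π_4 = 1.
π_1 = 0.22·π_1 + 0.3·π_2 + 0.16·π_3 + 0.24·π_4
π_2 = 0.24·π_1 + 0.26·π_2 + 0.18·π_3 + 0.3·π_4
π_3 = 0.2·π_1 + 0.34·π_2 + 0.36·π_3 + 0.3·π_4
Solving with the normalization constraint gives π = (0.2255, 0.2402, 0.3054, 0.2289).
So the stationary probability of Degraded is 0.3054.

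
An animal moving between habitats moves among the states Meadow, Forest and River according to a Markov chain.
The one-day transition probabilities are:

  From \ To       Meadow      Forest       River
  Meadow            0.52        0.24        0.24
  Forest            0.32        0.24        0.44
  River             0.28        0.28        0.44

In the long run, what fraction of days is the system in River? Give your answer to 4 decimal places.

0.3636

Let the stationary distribution be π with π = πP and π_1 + π_2 + π_3 = 1.
π_1 = 0.52·π_1 + 0.32·π_2 + 0.28·π_3
π_2 = 0.24·π_1 + 0.24·π_2 + 0.28·π_3
Solving with the normalization constraint gives π = (0.3818, 0.2545, 0.3636).
So the stationary probability of River is 0.3636.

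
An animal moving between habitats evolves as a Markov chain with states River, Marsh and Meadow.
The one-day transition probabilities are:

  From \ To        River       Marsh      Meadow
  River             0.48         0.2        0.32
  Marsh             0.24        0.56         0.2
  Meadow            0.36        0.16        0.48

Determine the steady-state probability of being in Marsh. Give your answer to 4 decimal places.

Let the stationary distribution be π with π = πP and π_1 + π_2 + π_3 = 1.
π_1 = 0.48·π_1 + 0.24·π_2 + 0.36·π_3
π_2 = 0.2·π_1 + 0.56·π_2 + 0.16·π_3
Solving with the normalization constraint gives π = (0.3694, 0.2913, 0.3393).
So the stationary probability of Marsh is 0.2913.

0.2913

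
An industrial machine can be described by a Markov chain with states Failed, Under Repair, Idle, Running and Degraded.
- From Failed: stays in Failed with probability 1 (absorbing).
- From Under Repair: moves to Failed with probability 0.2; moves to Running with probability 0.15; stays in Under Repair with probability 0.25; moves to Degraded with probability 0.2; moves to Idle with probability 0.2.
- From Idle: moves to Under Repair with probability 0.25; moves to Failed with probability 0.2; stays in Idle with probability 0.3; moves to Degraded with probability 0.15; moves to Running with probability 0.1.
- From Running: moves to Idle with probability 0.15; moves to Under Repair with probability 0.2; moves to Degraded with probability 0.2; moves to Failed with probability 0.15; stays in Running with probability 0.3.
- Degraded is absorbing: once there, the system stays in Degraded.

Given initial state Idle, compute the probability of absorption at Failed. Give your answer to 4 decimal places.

Let h(s) be the probability of absorption at Failed starting from transient state s. Then h(Failed) = 1 and h(Degraded) = 0. By first-step analysis:
h(Under Repair) = 0.2·1 + 0.25·h(Under Repair) + 0.2·h(Idle) + 0.15·h(Running) + 0.2·0
h(Idle) = 0.2·1 + 0.25·h(Under Repair) + 0.3·h(Idle) + 0.1·h(Running) + 0.15·0
h(Running) = 0.15·1 + 0.2·h(Under Repair) + 0.15·h(Idle) + 0.3·h(Running) + 0.2·0
Solving: h(Under Repair) = 0.5032, h(Idle) = 0.5329, h(Running) = 0.4723.
Starting from Idle, the probability is 0.5329.

0.5329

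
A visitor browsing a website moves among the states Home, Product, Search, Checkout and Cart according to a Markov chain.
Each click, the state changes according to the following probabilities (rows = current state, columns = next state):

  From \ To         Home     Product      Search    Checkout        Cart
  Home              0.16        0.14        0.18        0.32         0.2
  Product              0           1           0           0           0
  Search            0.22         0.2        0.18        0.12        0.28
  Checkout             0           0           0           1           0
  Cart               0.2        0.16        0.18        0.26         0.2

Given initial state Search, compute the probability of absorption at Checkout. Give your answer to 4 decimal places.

Let h(s) be the probability of absorption at Checkout starting from transient state s. Then h(Checkout) = 1 and h(Product) = 0. By first-step analysis:
h(Home) = 0.16·h(Home) + 0.14·0 + 0.18·h(Search) + 0.32·1 + 0.2·h(Cart)
h(Search) = 0.22·h(Home) + 0.2·0 + 0.18·h(Search) + 0.12·1 + 0.28·h(Cart)
h(Cart) = 0.2·h(Home) + 0.16·0 + 0.18·h(Search) + 0.26·1 + 0.2·h(Cart)
Solving: h(Home) = 0.6361, h(Search) = 0.5224, h(Cart) = 0.6016.
Starting from Search, the probability is 0.5224.

0.5224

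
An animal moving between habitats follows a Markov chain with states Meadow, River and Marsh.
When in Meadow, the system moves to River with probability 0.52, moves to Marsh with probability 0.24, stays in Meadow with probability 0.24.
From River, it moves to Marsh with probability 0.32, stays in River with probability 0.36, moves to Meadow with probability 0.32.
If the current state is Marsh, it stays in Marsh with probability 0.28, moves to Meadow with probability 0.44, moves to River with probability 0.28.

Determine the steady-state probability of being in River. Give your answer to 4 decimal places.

Let the stationary distribution be π with π = πP and π_1 + π_2 + π_3 = 1.
π_1 = 0.24·π_1 + 0.32·π_2 + 0.44·π_3
π_2 = 0.52·π_1 + 0.36·π_2 + 0.28·π_3
Solving with the normalization constraint gives π = (0.3277, 0.3898, 0.2825).
So the stationary probability of River is 0.3898.

0.3898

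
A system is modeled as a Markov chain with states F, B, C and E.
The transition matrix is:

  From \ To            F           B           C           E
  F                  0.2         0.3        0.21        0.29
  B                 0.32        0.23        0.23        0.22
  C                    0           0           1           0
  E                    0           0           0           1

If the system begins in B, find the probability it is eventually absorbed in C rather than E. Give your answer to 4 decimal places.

0.4831

Let h(s) be the probability of absorption at C starting from transient state s. Then h(C) = 1 and h(E) = 0. By first-step analysis:
h(F) = 0.2·h(F) + 0.3·h(B) + 0.21·1 + 0.29·0
h(B) = 0.32·h(F) + 0.23·h(B) + 0.23·1 + 0.22·0
Solving: h(F) = 0.4437, h(B) = 0.4831.
Starting from B, the probability is 0.4831.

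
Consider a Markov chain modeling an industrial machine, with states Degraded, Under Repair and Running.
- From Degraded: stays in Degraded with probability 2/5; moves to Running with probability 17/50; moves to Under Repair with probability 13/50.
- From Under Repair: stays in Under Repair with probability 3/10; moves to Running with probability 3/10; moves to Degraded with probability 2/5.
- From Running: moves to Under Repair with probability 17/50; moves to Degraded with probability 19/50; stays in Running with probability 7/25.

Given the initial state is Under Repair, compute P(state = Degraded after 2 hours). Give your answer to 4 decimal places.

0.3940

Sum over the intermediate state after 1 hour:
P = P(Under Repair→Degraded)·P(Degraded→Degraded) + P(Under Repair→Under Repair)·P(Under Repair→Degraded) + P(Under Repair→Running)·P(Running→Degraded)
  = 0.4×0.4 + 0.3×0.4 + 0.3×0.38
  = 0.1600 + 0.1200 + 0.1140 = 0.3940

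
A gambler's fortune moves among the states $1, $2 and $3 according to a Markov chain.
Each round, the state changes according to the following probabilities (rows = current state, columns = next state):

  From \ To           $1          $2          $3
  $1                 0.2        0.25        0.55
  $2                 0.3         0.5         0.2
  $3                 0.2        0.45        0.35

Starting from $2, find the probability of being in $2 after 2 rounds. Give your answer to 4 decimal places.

0.4150

Sum over the intermediate state after 1 round:
P = P($2→$1)·P($1→$2) + P($2→$2)·P($2→$2) + P($2→$3)·P($3→$2)
  = 0.3×0.25 + 0.5×0.5 + 0.2×0.45
  = 0.0750 + 0.2500 + 0.0900 = 0.4150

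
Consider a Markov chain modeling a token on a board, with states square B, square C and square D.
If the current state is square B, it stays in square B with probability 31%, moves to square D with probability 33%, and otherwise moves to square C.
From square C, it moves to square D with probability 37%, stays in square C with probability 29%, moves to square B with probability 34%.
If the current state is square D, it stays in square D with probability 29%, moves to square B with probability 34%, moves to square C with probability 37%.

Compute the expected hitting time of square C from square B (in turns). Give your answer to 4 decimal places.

Let t(s) be the expected number of turns to first reach square C from state s, with t(square C) = 0. Conditioning on the first turn:
t(square B) = 1 + 0.31·t(square B) + 0.33·t(square D)
t(square D) = 1 + 0.34·t(square B) + 0.29·t(square D)
Solving: t(square B) = 2.7535, t(square D) = 2.7270.
Expected turns from square B to square C: 2.7535.

2.7535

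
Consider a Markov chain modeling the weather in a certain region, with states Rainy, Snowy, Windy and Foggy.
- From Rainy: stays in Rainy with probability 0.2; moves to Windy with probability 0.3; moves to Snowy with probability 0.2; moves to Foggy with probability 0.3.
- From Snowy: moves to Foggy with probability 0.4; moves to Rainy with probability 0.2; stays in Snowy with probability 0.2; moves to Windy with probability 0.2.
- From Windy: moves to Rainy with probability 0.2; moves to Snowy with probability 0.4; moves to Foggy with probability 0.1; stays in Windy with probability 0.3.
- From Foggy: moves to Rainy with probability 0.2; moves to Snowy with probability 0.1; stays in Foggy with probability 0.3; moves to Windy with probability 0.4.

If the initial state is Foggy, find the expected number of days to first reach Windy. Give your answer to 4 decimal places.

Let t(s) be the expected number of days to first reach Windy from state s, with t(Windy) = 0. Conditioning on the first day:
t(Rainy) = 1 + 0.2·t(Rainy) + 0.2·t(Snowy) + 0.3·t(Foggy)
t(Snowy) = 1 + 0.2·t(Rainy) + 0.2·t(Snowy) + 0.4·t(Foggy)
t(Foggy) = 1 + 0.2·t(Rainy) + 0.1·t(Snowy) + 0.3·t(Foggy)
Solving: t(Rainy) = 3.1761, t(Snowy) = 3.4591, t(Foggy) = 2.8302.
Expected days from Foggy to Windy: 2.8302.

2.8302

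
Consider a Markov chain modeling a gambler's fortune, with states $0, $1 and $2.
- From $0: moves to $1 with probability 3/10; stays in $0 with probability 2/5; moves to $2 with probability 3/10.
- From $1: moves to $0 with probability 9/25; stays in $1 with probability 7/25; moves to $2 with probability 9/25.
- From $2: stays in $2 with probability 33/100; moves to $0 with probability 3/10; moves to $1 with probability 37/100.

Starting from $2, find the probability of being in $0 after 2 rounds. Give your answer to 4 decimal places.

Sum over the intermediate state after 1 round:
P = P($2→$0)·P($0→$0) + P($2→$1)·P($1→$0) + P($2→$2)·P($2→$0)
  = 0.3×0.4 + 0.37×0.36 + 0.33×0.3
  = 0.1200 + 0.1332 + 0.0990 = 0.3522

0.3522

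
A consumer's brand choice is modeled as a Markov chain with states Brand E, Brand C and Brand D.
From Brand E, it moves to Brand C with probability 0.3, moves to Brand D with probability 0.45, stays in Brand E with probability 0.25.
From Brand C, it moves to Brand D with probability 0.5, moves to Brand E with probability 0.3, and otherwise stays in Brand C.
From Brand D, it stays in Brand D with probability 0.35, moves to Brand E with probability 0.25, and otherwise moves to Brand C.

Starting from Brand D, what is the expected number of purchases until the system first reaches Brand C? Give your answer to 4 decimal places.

Let t(s) be the expected number of purchases to first reach Brand C from state s, with t(Brand C) = 0. Conditioning on the first purchase:
t(Brand E) = 1 + 0.25·t(Brand E) + 0.45·t(Brand D)
t(Brand D) = 1 + 0.25·t(Brand E) + 0.35·t(Brand D)
Solving: t(Brand E) = 2.9333, t(Brand D) = 2.6667.
Expected purchases from Brand D to Brand C: 2.6667.

2.6667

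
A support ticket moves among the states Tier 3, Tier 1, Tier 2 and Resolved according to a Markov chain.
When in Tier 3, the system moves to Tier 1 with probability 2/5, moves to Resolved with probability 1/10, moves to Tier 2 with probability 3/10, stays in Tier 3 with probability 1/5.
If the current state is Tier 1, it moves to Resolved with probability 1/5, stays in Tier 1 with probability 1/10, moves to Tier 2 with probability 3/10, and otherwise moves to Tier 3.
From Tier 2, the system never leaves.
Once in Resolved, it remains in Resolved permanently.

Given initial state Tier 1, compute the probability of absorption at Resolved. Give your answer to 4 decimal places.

0.3571

Let h(s) be the probability of absorption at Resolved starting from transient state s. Then h(Resolved) = 1 and h(Tier 2) = 0. By first-step analysis:
h(Tier 3) = 0.2·h(Tier 3) + 0.4·h(Tier 1) + 0.3·0 + 0.1·1
h(Tier 1) = 0.4·h(Tier 3) + 0.1·h(Tier 1) + 0.3·0 + 0.2·1
Solving: h(Tier 3) = 0.3036, h(Tier 1) = 0.3571.
Starting from Tier 1, the probability is 0.3571.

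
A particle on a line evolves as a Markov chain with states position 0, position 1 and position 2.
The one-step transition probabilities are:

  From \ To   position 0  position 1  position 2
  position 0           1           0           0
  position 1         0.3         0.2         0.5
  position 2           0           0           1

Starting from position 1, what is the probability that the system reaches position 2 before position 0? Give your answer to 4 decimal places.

Let h(s) be the probability of absorption at position 2 starting from transient state s. Then h(position 2) = 1 and h(position 0) = 0. By first-step analysis:
h(position 1) = 0.3·0 + 0.2·h(position 1) + 0.5·1
Solving: h(position 1) = 0.6250.
Starting from position 1, the probability is 0.6250.

0.6250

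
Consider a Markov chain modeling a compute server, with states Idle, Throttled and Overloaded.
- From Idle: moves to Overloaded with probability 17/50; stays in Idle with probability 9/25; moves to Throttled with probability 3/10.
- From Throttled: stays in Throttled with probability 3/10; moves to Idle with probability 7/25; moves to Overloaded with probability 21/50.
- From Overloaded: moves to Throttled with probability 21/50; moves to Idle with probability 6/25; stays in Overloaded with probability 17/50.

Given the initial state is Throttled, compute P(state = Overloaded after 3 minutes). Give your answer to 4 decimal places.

Propagate the distribution vector 3 minutes from Throttled.
After 0 minutes: (0.0000, 1.0000, 0.0000)
After 1 minute: (0.2800, 0.3000, 0.4200)
After 2 minutes: (0.2856, 0.3504, 0.3640)
After 3 minutes: (0.2883, 0.3437, 0.3680)
P(in Overloaded after 3 minutes) = 0.3680

0.3680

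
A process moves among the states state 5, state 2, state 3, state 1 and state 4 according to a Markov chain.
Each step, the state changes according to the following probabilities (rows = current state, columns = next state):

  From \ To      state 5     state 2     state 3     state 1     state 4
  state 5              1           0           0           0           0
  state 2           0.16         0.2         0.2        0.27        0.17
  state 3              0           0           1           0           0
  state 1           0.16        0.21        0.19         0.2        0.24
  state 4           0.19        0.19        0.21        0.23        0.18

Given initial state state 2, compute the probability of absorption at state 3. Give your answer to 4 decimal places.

0.5462

Let h(s) be the probability of absorption at state 3 starting from transient state s. Then h(state 3) = 1 and h(state 5) = 0. By first-step analysis:
h(state 2) = 0.16·0 + 0.2·h(state 2) + 0.2·1 + 0.27·h(state 1) + 0.17·h(state 4)
h(state 1) = 0.16·0 + 0.21·h(state 2) + 0.19·1 + 0.2·h(state 1) + 0.24·h(state 4)
h(state 4) = 0.19·0 + 0.19·h(state 2) + 0.21·1 + 0.23·h(state 1) + 0.18·h(state 4)
Solving: h(state 2) = 0.5462, h(state 1) = 0.5412, h(state 4) = 0.5345.
Starting from state 2, the probability is 0.5462.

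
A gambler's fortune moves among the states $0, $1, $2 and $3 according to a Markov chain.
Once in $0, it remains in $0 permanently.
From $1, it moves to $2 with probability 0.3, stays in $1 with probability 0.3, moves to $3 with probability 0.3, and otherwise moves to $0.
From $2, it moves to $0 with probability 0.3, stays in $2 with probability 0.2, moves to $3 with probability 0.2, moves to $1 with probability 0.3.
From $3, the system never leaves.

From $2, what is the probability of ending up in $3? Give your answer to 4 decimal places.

0.4894

Let h(s) be the probability of absorption at $3 starting from transient state s. Then h($3) = 1 and h($0) = 0. By first-step analysis:
h($1) = 0.1·0 + 0.3·h($1) + 0.3·h($2) + 0.3·1
h($2) = 0.3·0 + 0.3·h($1) + 0.2·h($2) + 0.2·1
Solving: h($1) = 0.6383, h($2) = 0.4894.
Starting from $2, the probability is 0.4894.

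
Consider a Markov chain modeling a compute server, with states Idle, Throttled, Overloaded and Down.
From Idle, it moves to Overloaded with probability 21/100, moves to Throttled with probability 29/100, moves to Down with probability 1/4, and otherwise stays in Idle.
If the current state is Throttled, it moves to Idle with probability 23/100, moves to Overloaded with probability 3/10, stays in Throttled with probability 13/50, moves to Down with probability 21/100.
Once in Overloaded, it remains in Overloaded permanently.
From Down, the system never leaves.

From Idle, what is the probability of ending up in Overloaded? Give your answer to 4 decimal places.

0.4964

Let h(s) be the probability of absorption at Overloaded starting from transient state s. Then h(Overloaded) = 1 and h(Down) = 0. By first-step analysis:
h(Idle) = 0.25·h(Idle) + 0.29·h(Throttled) + 0.21·1 + 0.25·0
h(Throttled) = 0.23·h(Idle) + 0.26·h(Throttled) + 0.3·1 + 0.21·0
Solving: h(Idle) = 0.4964, h(Throttled) = 0.5597.
Starting from Idle, the probability is 0.4964.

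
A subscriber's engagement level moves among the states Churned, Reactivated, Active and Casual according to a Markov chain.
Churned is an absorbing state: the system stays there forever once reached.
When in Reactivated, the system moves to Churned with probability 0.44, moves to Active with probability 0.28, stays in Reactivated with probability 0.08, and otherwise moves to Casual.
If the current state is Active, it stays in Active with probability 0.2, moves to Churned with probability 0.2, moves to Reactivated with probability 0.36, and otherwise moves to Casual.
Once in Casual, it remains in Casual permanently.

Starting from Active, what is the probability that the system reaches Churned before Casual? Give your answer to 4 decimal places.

0.5390

Let h(s) be the probability of absorption at Churned starting from transient state s. Then h(Churned) = 1 and h(Casual) = 0. By first-step analysis:
h(Reactivated) = 0.44·1 + 0.08·h(Reactivated) + 0.28·h(Active) + 0.2·0
h(Active) = 0.2·1 + 0.36·h(Reactivated) + 0.2·h(Active) + 0.24·0
Solving: h(Reactivated) = 0.6423, h(Active) = 0.5390.
Starting from Active, the probability is 0.5390.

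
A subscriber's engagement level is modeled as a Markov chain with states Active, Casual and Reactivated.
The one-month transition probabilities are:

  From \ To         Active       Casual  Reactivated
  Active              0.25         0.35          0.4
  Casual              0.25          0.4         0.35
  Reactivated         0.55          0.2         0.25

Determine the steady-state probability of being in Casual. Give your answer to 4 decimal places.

Let the stationary distribution be π with π = πP and π_1 + π_2 + π_3 = 1.
π_1 = 0.25·π_1 + 0.25·π_2 + 0.55·π_3
π_2 = 0.35·π_1 + 0.4·π_2 + 0.2·π_3
Solving with the normalization constraint gives π = (0.3502, 0.3157, 0.3341).
So the stationary probability of Casual is 0.3157.

0.3157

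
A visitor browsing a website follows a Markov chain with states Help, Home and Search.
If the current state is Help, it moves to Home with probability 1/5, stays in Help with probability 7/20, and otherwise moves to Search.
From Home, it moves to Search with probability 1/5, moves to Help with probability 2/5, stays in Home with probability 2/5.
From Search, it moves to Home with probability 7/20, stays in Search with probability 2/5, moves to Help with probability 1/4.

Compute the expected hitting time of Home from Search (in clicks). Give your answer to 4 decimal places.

Let t(s) be the expected number of clicks to first reach Home from state s, with t(Home) = 0. Conditioning on the first click:
t(Help) = 1 + 0.35·t(Help) + 0.45·t(Search)
t(Search) = 1 + 0.25·t(Help) + 0.4·t(Search)
Solving: t(Help) = 3.7838, t(Search) = 3.2432.
Expected clicks from Search to Home: 3.2432.

3.2432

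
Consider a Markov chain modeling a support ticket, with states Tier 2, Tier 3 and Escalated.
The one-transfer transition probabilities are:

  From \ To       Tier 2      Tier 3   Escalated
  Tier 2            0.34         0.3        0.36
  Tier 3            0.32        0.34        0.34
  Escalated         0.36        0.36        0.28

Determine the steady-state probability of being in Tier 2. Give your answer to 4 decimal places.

Let the stationary distribution be π with π = πP and π_1 + π_2 + π_3 = 1.
π_1 = 0.34·π_1 + 0.32·π_2 + 0.36·π_3
π_2 = 0.3·π_1 + 0.34·π_2 + 0.36·π_3
Solving with the normalization constraint gives π = (0.3399, 0.3329, 0.3272).
So the stationary probability of Tier 2 is 0.3399.

0.3399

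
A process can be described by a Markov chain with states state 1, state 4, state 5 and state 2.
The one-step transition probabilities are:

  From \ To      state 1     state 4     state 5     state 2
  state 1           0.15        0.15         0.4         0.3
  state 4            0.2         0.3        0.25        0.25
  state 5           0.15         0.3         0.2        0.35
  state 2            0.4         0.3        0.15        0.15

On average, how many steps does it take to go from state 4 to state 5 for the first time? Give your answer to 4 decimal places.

3.8230

Let t(s) be the expected number of steps to first reach state 5 from state s, with t(state 5) = 0. Conditioning on the first step:
t(state 1) = 1 + 0.15·t(state 1) + 0.15·t(state 4) + 0.3·t(state 2)
t(state 4) = 1 + 0.2·t(state 1) + 0.3·t(state 4) + 0.25·t(state 2)
t(state 2) = 1 + 0.4·t(state 1) + 0.3·t(state 4) + 0.15·t(state 2)
Solving: t(state 1) = 3.2888, t(state 4) = 3.8230, t(state 2) = 4.0735.
Expected steps from state 4 to state 5: 3.8230.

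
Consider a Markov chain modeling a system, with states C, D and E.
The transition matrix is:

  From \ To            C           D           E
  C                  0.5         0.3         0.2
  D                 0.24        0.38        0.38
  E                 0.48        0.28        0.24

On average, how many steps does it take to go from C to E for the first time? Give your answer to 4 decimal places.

3.8655

Let t(s) be the expected number of steps to first reach E from state s, with t(E) = 0. Conditioning on the first step:
t(C) = 1 + 0.5·t(C) + 0.3·t(D)
t(D) = 1 + 0.24·t(C) + 0.38·t(D)
Solving: t(C) = 3.8655, t(D) = 3.1092.
Expected steps from C to E: 3.8655.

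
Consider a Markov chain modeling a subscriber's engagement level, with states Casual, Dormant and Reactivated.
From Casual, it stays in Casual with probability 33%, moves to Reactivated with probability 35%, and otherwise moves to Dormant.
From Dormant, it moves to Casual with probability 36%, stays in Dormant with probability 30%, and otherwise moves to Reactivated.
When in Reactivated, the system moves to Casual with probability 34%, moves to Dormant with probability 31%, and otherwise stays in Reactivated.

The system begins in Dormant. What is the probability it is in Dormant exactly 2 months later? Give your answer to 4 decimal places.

0.3106

Sum over the intermediate state after 1 month:
P = P(Dormant→Casual)·P(Casual→Dormant) + P(Dormant→Dormant)·P(Dormant→Dormant) + P(Dormant→Reactivated)·P(Reactivated→Dormant)
  = 0.36×0.32 + 0.3×0.3 + 0.34×0.31
  = 0.1152 + 0.0900 + 0.1054 = 0.3106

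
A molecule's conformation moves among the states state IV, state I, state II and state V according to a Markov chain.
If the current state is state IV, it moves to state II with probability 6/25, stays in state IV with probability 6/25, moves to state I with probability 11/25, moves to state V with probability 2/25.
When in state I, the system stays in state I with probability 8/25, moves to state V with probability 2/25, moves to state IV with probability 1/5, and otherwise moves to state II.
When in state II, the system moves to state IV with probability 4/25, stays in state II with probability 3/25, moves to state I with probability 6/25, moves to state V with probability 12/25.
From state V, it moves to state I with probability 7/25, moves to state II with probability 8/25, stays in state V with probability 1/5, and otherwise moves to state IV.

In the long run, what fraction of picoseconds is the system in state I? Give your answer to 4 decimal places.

Let the stationary distribution be π with π = πP and π_1 + π_2 + π_3 + π_4 = 1.
π_1 = 0.24·π_1 + 0.2·π_2 + 0.16·π_3 + 0.2·π_4
π_2 = 0.44·π_1 + 0.32·π_2 + 0.24·π_3 + 0.28·π_4
π_3 = 0.24·π_1 + 0.4·π_2 + 0.12·π_3 + 0.32·π_4
Solving with the normalization constraint gives π = (0.1969, 0.3130, 0.2744, 0.2156).
So the stationary probability of state I is 0.3130.

0.3130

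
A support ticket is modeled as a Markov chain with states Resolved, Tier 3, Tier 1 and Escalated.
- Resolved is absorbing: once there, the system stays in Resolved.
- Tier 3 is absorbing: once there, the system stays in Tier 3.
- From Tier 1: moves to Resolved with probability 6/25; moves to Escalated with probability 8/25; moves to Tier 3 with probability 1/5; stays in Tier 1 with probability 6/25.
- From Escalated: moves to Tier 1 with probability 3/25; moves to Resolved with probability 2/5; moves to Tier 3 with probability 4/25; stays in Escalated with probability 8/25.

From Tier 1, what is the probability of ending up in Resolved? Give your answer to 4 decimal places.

0.6087

Let h(s) be the probability of absorption at Resolved starting from transient state s. Then h(Resolved) = 1 and h(Tier 3) = 0. By first-step analysis:
h(Tier 1) = 0.24·1 + 0.2·0 + 0.24·h(Tier 1) + 0.32·h(Escalated)
h(Escalated) = 0.4·1 + 0.16·0 + 0.12·h(Tier 1) + 0.32·h(Escalated)
Solving: h(Tier 1) = 0.6087, h(Escalated) = 0.6957.
Starting from Tier 1, the probability is 0.6087.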